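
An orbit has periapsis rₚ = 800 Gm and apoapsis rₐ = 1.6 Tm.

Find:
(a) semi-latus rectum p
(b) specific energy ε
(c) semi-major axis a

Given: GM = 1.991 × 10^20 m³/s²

Convert to SI: rₚ = 800 Gm = 8e+11 m; rₐ = 1.6 Tm = 1.6e+12 m.
(a) From a = (rₚ + rₐ)/2 = 1.2e+12 m and e = (rₐ − rₚ)/(rₐ + rₚ) = 0.333333, p = a(1 − e²) = 1.2e+12 · (1 − (0.333333)²) ≈ 1.067e+12 m
(b) With a = (rₚ + rₐ)/2 = 1.2e+12 m, ε = −GM/(2a) = −1.991e+20/(2 · 1.2e+12) J/kg ≈ -8.296e+07 J/kg
(c) a = (rₚ + rₐ)/2 = (8e+11 + 1.6e+12)/2 ≈ 1.2e+12 m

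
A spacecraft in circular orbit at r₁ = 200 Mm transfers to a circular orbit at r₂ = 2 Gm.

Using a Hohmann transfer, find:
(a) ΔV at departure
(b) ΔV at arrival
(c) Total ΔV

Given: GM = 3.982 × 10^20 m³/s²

Convert to SI: r₁ = 200 Mm = 2e+08 m; r₂ = 2 Gm = 2e+09 m.
Transfer semi-major axis: a_t = (r₁ + r₂)/2 = (2e+08 + 2e+09)/2 = 1.1e+09 m.
Circular speeds: v₁ = √(GM/r₁) = 1.41103e+06 m/s, v₂ = √(GM/r₂) = 446206 m/s.
Transfer speeds (vis-viva v² = GM(2/r − 1/a_t)): v₁ᵗ = 1.90263e+06 m/s, v₂ᵗ = 190263 m/s.
(a) ΔV₁ = |v₁ᵗ − v₁| ≈ 4.916e+05 m/s = 491.6 km/s.
(b) ΔV₂ = |v₂ − v₂ᵗ| ≈ 2.559e+05 m/s = 255.9 km/s.
(c) ΔV_total = ΔV₁ + ΔV₂ ≈ 7.475e+05 m/s = 747.5 km/s.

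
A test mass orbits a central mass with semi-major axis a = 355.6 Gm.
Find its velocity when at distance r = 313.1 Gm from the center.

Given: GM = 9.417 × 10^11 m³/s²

Convert to SI: a = 355.6 Gm = 3.556e+11 m; r = 313.1 Gm = 3.131e+11 m.
Vis-viva: v = √(GM · (2/r − 1/a)).
2/r − 1/a = 2/3.131e+11 − 1/3.556e+11 = 3.57559e-12 m⁻¹.
v = √(9.417e+11 · 3.57559e-12) m/s ≈ 1.835 m/s = 1.835 m/s.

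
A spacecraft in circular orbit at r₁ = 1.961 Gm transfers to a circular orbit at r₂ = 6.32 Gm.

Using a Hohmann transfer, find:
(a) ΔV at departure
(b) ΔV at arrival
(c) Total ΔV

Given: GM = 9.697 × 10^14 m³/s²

Convert to SI: r₁ = 1.961 Gm = 1.961e+09 m; r₂ = 6.32 Gm = 6.32e+09 m.
Transfer semi-major axis: a_t = (r₁ + r₂)/2 = (1.961e+09 + 6.32e+09)/2 = 4.1405e+09 m.
Circular speeds: v₁ = √(GM/r₁) = 703.202 m/s, v₂ = √(GM/r₂) = 391.706 m/s.
Transfer speeds (vis-viva v² = GM(2/r − 1/a_t)): v₁ᵗ = 868.784 m/s, v₂ᵗ = 269.571 m/s.
(a) ΔV₁ = |v₁ᵗ − v₁| ≈ 165.6 m/s = 165.6 m/s.
(b) ΔV₂ = |v₂ − v₂ᵗ| ≈ 122.1 m/s = 122.1 m/s.
(c) ΔV_total = ΔV₁ + ΔV₂ ≈ 287.7 m/s = 287.7 m/s.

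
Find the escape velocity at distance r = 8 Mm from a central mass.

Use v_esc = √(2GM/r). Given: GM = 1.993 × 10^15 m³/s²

Convert to SI: r = 8 Mm = 8e+06 m.
Escape velocity comes from setting total energy to zero: ½v² − GM/r = 0 ⇒ v_esc = √(2GM / r).
v_esc = √(2 · 1.993e+15 / 8e+06) m/s ≈ 2.232e+04 m/s = 22.32 km/s.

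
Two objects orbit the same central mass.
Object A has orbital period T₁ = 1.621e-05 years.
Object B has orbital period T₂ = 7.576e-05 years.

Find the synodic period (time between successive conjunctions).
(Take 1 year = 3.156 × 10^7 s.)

Convert to SI: T₁ = 1.621e-05 years = 511.588 s; T₂ = 7.576e-05 years = 2390.99 s.
T_syn = |T₁ · T₂ / (T₁ − T₂)|.
T_syn = |511.588 · 2390.99 / (511.588 − 2390.99)| s ≈ 650.8 s = 2.062e-05 years.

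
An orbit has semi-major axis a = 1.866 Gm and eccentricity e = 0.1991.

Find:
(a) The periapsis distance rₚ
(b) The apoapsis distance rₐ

Convert to SI: a = 1.866 Gm = 1.866e+09 m.
(a) rₚ = a(1 − e) = 1.866e+09 · (1 − 0.1991) = 1.866e+09 · 0.8009 ≈ 1.494e+09 m = 1.494 Gm.
(b) rₐ = a(1 + e) = 1.866e+09 · (1 + 0.1991) = 1.866e+09 · 1.1991 ≈ 2.238e+09 m = 2.238 Gm.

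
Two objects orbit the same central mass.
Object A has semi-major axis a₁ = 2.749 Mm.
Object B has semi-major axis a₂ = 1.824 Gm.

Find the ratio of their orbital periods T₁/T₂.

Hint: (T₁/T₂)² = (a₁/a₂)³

Convert to SI: a₁ = 2.749 Mm = 2.749e+06 m; a₂ = 1.824 Gm = 1.824e+09 m.
From Kepler's third law, (T₁/T₂)² = (a₁/a₂)³, so T₁/T₂ = (a₁/a₂)^(3/2).
a₁/a₂ = 2.749e+06 / 1.824e+09 = 0.00150713.
T₁/T₂ = (0.00150713)^(3/2) ≈ 5.851e-05.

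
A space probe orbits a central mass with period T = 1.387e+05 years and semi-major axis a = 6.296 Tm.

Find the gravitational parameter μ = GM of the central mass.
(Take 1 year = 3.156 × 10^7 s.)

Convert to SI: T = 1.387e+05 years = 4.37737e+12 s; a = 6.296 Tm = 6.296e+12 m.
GM = 4π² · a³ / T².
GM = 4π² · (6.296e+12)³ / (4.37737e+12)² m³/s² ≈ 5.142e+14 m³/s² = 5.142 × 10^14 m³/s².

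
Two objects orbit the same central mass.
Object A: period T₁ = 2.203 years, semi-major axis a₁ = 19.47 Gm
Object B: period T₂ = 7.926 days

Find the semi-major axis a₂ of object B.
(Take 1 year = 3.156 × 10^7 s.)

Convert to SI: T₁ = 2.203 years = 6.95267e+07 s; a₁ = 19.47 Gm = 1.947e+10 m; T₂ = 7.926 days = 684806 s.
Kepler's third law: (T₁/T₂)² = (a₁/a₂)³ ⇒ a₂ = a₁ · (T₂/T₁)^(2/3).
T₂/T₁ = 684806 / 6.95267e+07 = 0.00984955.
a₂ = 1.947e+10 · (0.00984955)^(2/3) m ≈ 8.946e+08 m = 894.6 Mm.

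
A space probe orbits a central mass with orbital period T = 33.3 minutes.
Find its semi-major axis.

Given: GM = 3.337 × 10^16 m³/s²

Convert to SI: T = 33.3 minutes = 1998 s.
Invert Kepler's third law: a = (GM · T² / (4π²))^(1/3).
Substituting T = 1998 s and GM = 3.337e+16 m³/s²:
a = (3.337e+16 · (1998)² / (4π²))^(1/3) m
a ≈ 1.5e+07 m = 15 Mm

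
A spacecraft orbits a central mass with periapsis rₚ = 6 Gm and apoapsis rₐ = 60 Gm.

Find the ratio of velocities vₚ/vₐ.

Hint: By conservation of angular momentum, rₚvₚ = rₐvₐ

Convert to SI: rₚ = 6 Gm = 6e+09 m; rₐ = 60 Gm = 6e+10 m.
Conservation of angular momentum gives rₚvₚ = rₐvₐ, so vₚ/vₐ = rₐ/rₚ.
vₚ/vₐ = 6e+10 / 6e+09 ≈ 10.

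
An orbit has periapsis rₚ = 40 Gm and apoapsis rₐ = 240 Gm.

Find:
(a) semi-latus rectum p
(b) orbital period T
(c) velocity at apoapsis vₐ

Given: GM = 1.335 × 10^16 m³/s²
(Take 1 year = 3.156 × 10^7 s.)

Convert to SI: rₚ = 40 Gm = 4e+10 m; rₐ = 240 Gm = 2.4e+11 m.
(a) From a = (rₚ + rₐ)/2 = 1.4e+11 m and e = (rₐ − rₚ)/(rₐ + rₚ) = 0.714286, p = a(1 − e²) = 1.4e+11 · (1 − (0.714286)²) ≈ 6.857e+10 m
(b) With a = (rₚ + rₐ)/2 = 1.4e+11 m, T = 2π √(a³/GM) = 2π √((1.4e+11)³/1.335e+16) s ≈ 2.849e+09 s
(c) With a = (rₚ + rₐ)/2 = 1.4e+11 m, vₐ = √(GM (2/rₐ − 1/a)) = √(1.335e+16 · (2/2.4e+11 − 1/1.4e+11)) m/s ≈ 126.1 m/s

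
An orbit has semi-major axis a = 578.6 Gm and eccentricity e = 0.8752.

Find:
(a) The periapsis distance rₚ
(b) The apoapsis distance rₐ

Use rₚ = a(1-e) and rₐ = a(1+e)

Convert to SI: a = 578.6 Gm = 5.786e+11 m.
(a) rₚ = a(1 − e) = 5.786e+11 · (1 − 0.8752) = 5.786e+11 · 0.1248 ≈ 7.221e+10 m = 72.21 Gm.
(b) rₐ = a(1 + e) = 5.786e+11 · (1 + 0.8752) = 5.786e+11 · 1.8752 ≈ 1.085e+12 m = 1.085 Tm.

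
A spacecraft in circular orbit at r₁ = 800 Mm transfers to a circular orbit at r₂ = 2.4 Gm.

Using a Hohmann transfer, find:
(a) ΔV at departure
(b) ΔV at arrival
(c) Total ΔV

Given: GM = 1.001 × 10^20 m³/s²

Convert to SI: r₁ = 800 Mm = 8e+08 m; r₂ = 2.4 Gm = 2.4e+09 m.
Transfer semi-major axis: a_t = (r₁ + r₂)/2 = (8e+08 + 2.4e+09)/2 = 1.6e+09 m.
Circular speeds: v₁ = √(GM/r₁) = 353730 m/s, v₂ = √(GM/r₂) = 204226 m/s.
Transfer speeds (vis-viva v² = GM(2/r − 1/a_t)): v₁ᵗ = 433229 m/s, v₂ᵗ = 144410 m/s.
(a) ΔV₁ = |v₁ᵗ − v₁| ≈ 7.95e+04 m/s = 79.5 km/s.
(b) ΔV₂ = |v₂ − v₂ᵗ| ≈ 5.982e+04 m/s = 59.82 km/s.
(c) ΔV_total = ΔV₁ + ΔV₂ ≈ 1.393e+05 m/s = 139.3 km/s.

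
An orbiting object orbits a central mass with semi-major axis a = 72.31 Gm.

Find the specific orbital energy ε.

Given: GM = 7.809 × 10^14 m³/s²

Convert to SI: a = 72.31 Gm = 7.231e+10 m.
ε = −GM / (2a).
ε = −7.809e+14 / (2 · 7.231e+10) J/kg ≈ -5400 J/kg = -5.4 kJ/kg.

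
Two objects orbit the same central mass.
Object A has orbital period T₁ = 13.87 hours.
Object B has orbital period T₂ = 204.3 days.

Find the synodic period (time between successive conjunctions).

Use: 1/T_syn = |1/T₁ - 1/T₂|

Convert to SI: T₁ = 13.87 hours = 49932 s; T₂ = 204.3 days = 1.76515e+07 s.
T_syn = |T₁ · T₂ / (T₁ − T₂)|.
T_syn = |49932 · 1.76515e+07 / (49932 − 1.76515e+07)| s ≈ 5.007e+04 s = 13.91 hours.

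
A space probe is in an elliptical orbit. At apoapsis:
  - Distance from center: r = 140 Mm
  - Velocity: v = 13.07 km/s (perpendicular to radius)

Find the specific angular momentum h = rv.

Convert to SI: r = 140 Mm = 1.4e+08 m; v = 13.07 km/s = 13070 m/s.
With v perpendicular to r, h = r · v.
h = 1.4e+08 · 13070 m²/s ≈ 1.83e+12 m²/s.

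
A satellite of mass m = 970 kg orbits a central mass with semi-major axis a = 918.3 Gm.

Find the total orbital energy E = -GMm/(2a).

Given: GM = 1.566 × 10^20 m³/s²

Convert to SI: a = 918.3 Gm = 9.183e+11 m.
E = −GMm / (2a).
E = −1.566e+20 · 970 / (2 · 9.183e+11) J ≈ -8.271e+10 J = -82.71 GJ.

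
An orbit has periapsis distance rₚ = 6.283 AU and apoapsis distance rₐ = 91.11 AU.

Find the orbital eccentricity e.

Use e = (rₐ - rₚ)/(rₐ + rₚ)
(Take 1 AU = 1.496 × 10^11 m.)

Convert to SI: rₚ = 6.283 AU = 9.39937e+11 m; rₐ = 91.11 AU = 1.36301e+13 m.
e = (rₐ − rₚ) / (rₐ + rₚ).
e = (1.36301e+13 − 9.39937e+11) / (1.36301e+13 + 9.39937e+11) = 1.26901e+13 / 1.457e+13 ≈ 0.871.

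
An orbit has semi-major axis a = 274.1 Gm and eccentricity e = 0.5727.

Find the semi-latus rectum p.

Convert to SI: a = 274.1 Gm = 2.741e+11 m.
p = a (1 − e²).
p = 2.741e+11 · (1 − (0.5727)²) = 2.741e+11 · 0.672015 ≈ 1.842e+11 m = 184.2 Gm.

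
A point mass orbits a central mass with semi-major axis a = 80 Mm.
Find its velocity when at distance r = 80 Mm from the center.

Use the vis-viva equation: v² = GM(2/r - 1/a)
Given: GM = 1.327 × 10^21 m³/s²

Convert to SI: a = 80 Mm = 8e+07 m; r = 80 Mm = 8e+07 m.
Vis-viva: v = √(GM · (2/r − 1/a)).
2/r − 1/a = 2/8e+07 − 1/8e+07 = 1.25e-08 m⁻¹.
v = √(1.327e+21 · 1.25e-08) m/s ≈ 4.073e+06 m/s = 4073 km/s.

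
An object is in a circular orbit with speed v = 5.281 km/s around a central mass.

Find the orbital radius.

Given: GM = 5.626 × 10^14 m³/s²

Convert to SI: v = 5.281 km/s = 5281 m/s.
For a circular orbit, v² = GM / r, so r = GM / v².
r = 5.626e+14 / (5281)² m ≈ 2.017e+07 m = 2.017 × 10^7 m.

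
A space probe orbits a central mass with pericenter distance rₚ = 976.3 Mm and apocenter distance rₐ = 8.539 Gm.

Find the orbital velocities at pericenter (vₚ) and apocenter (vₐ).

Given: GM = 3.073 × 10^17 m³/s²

Convert to SI: rₚ = 976.3 Mm = 9.763e+08 m; rₐ = 8.539 Gm = 8.539e+09 m.
Use the vis-viva equation v² = GM(2/r − 1/a) with a = (rₚ + rₐ)/2 = (9.763e+08 + 8.539e+09)/2 = 4.75765e+09 m.
vₚ = √(GM · (2/rₚ − 1/a)) = √(3.073e+17 · (2/9.763e+08 − 1/4.75765e+09)) m/s ≈ 2.377e+04 m/s = 23.77 km/s.
vₐ = √(GM · (2/rₐ − 1/a)) = √(3.073e+17 · (2/8.539e+09 − 1/4.75765e+09)) m/s ≈ 2718 m/s = 2.718 km/s.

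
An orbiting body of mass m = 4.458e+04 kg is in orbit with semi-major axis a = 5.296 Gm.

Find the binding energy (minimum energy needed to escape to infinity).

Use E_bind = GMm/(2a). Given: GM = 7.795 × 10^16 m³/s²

Convert to SI: a = 5.296 Gm = 5.296e+09 m.
Total orbital energy is E = −GMm/(2a); binding energy is E_bind = −E = GMm/(2a).
E_bind = 7.795e+16 · 4.458e+04 / (2 · 5.296e+09) J ≈ 3.281e+11 J = 328.1 GJ.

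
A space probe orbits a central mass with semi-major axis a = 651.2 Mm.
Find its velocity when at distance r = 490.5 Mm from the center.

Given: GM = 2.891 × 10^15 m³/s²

Convert to SI: a = 651.2 Mm = 6.512e+08 m; r = 490.5 Mm = 4.905e+08 m.
Vis-viva: v = √(GM · (2/r − 1/a)).
2/r − 1/a = 2/4.905e+08 − 1/6.512e+08 = 2.54185e-09 m⁻¹.
v = √(2.891e+15 · 2.54185e-09) m/s ≈ 2711 m/s = 2.711 km/s.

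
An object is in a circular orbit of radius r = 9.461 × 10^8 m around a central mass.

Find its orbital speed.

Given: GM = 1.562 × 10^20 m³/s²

For a circular orbit, gravity supplies the centripetal force, so v = √(GM / r).
v = √(1.562e+20 / 9.461e+08) m/s ≈ 4.063e+05 m/s = 406.3 km/s.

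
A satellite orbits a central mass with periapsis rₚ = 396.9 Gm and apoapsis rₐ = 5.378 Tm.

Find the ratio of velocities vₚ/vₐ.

Convert to SI: rₚ = 396.9 Gm = 3.969e+11 m; rₐ = 5.378 Tm = 5.378e+12 m.
Conservation of angular momentum gives rₚvₚ = rₐvₐ, so vₚ/vₐ = rₐ/rₚ.
vₚ/vₐ = 5.378e+12 / 3.969e+11 ≈ 13.55.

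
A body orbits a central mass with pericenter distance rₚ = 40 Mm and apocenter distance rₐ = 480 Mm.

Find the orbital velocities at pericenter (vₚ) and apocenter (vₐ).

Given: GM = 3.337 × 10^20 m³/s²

Convert to SI: rₚ = 40 Mm = 4e+07 m; rₐ = 480 Mm = 4.8e+08 m.
Use the vis-viva equation v² = GM(2/r − 1/a) with a = (rₚ + rₐ)/2 = (4e+07 + 4.8e+08)/2 = 2.6e+08 m.
vₚ = √(GM · (2/rₚ − 1/a)) = √(3.337e+20 · (2/4e+07 − 1/2.6e+08)) m/s ≈ 3.924e+06 m/s = 3924 km/s.
vₐ = √(GM · (2/rₐ − 1/a)) = √(3.337e+20 · (2/4.8e+08 − 1/2.6e+08)) m/s ≈ 3.27e+05 m/s = 327 km/s.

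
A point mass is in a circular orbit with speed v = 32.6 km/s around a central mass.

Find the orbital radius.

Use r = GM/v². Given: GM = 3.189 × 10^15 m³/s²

Convert to SI: v = 32.6 km/s = 32600 m/s.
For a circular orbit, v² = GM / r, so r = GM / v².
r = 3.189e+15 / (32600)² m ≈ 3.001e+06 m = 3.001 Mm.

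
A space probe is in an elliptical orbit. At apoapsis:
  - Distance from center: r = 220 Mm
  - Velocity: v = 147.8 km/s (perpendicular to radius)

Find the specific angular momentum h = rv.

Convert to SI: r = 220 Mm = 2.2e+08 m; v = 147.8 km/s = 147800 m/s.
With v perpendicular to r, h = r · v.
h = 2.2e+08 · 147800 m²/s ≈ 3.252e+13 m²/s.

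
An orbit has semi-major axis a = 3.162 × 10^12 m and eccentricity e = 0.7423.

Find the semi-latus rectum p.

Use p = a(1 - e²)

p = a (1 − e²).
p = 3.162e+12 · (1 − (0.7423)²) = 3.162e+12 · 0.448991 ≈ 1.42e+12 m = 1.42 × 10^12 m.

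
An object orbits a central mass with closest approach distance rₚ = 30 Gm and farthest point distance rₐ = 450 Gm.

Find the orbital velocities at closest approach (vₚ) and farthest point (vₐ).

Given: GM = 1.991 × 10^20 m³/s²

Convert to SI: rₚ = 30 Gm = 3e+10 m; rₐ = 450 Gm = 4.5e+11 m.
Use the vis-viva equation v² = GM(2/r − 1/a) with a = (rₚ + rₐ)/2 = (3e+10 + 4.5e+11)/2 = 2.4e+11 m.
vₚ = √(GM · (2/rₚ − 1/a)) = √(1.991e+20 · (2/3e+10 − 1/2.4e+11)) m/s ≈ 1.116e+05 m/s = 111.6 km/s.
vₐ = √(GM · (2/rₐ − 1/a)) = √(1.991e+20 · (2/4.5e+11 − 1/2.4e+11)) m/s ≈ 7437 m/s = 7.437 km/s.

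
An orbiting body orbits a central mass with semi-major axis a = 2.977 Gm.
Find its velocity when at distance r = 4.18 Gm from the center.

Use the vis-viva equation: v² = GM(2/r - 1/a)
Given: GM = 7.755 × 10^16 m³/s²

Convert to SI: a = 2.977 Gm = 2.977e+09 m; r = 4.18 Gm = 4.18e+09 m.
Vis-viva: v = √(GM · (2/r − 1/a)).
2/r − 1/a = 2/4.18e+09 − 1/2.977e+09 = 1.4256e-10 m⁻¹.
v = √(7.755e+16 · 1.4256e-10) m/s ≈ 3325 m/s = 3.325 km/s.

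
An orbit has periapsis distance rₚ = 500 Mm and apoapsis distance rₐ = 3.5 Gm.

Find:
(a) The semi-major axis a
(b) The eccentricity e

Convert to SI: rₚ = 500 Mm = 5e+08 m; rₐ = 3.5 Gm = 3.5e+09 m.
(a) a = (rₚ + rₐ) / 2 = (5e+08 + 3.5e+09) / 2 ≈ 2e+09 m = 2 Gm.
(b) e = (rₐ − rₚ) / (rₐ + rₚ) = (3.5e+09 − 5e+08) / (3.5e+09 + 5e+08) ≈ 0.75.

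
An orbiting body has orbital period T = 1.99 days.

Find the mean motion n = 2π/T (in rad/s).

Convert to SI: T = 1.99 days = 171936 s.
n = 2π / T.
n = 2π / 171936 s ≈ 3.654e-05 rad/s.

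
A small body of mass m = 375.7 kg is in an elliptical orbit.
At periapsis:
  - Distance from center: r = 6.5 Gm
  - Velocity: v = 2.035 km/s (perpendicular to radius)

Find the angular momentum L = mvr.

Convert to SI: r = 6.5 Gm = 6.5e+09 m; v = 2.035 km/s = 2035 m/s.
Since v is perpendicular to r, L = m · v · r.
L = 375.7 · 2035 · 6.5e+09 kg·m²/s ≈ 4.97e+15 kg·m²/s.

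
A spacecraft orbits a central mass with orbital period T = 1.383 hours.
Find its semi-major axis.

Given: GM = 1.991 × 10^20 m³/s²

Convert to SI: T = 1.383 hours = 4978.8 s.
Invert Kepler's third law: a = (GM · T² / (4π²))^(1/3).
Substituting T = 4978.8 s and GM = 1.991e+20 m³/s²:
a = (1.991e+20 · (4978.8)² / (4π²))^(1/3) m
a ≈ 5e+08 m = 500 Mm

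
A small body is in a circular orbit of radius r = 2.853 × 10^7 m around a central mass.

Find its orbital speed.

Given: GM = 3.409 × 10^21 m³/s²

For a circular orbit, gravity supplies the centripetal force, so v = √(GM / r).
v = √(3.409e+21 / 2.853e+07) m/s ≈ 1.093e+07 m/s = 1.093e+04 km/s.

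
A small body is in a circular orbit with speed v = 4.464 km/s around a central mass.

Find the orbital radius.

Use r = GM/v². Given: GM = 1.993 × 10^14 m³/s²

Convert to SI: v = 4.464 km/s = 4464 m/s.
For a circular orbit, v² = GM / r, so r = GM / v².
r = 1.993e+14 / (4464)² m ≈ 1e+07 m = 10 Mm.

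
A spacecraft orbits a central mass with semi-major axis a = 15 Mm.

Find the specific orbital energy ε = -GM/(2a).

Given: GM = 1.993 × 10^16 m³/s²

Convert to SI: a = 15 Mm = 1.5e+07 m.
ε = −GM / (2a).
ε = −1.993e+16 / (2 · 1.5e+07) J/kg ≈ -6.643e+08 J/kg = -664.3 MJ/kg.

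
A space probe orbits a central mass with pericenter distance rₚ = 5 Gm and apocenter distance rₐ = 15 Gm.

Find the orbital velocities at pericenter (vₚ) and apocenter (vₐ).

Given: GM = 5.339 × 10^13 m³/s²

Convert to SI: rₚ = 5 Gm = 5e+09 m; rₐ = 15 Gm = 1.5e+10 m.
Use the vis-viva equation v² = GM(2/r − 1/a) with a = (rₚ + rₐ)/2 = (5e+09 + 1.5e+10)/2 = 1e+10 m.
vₚ = √(GM · (2/rₚ − 1/a)) = √(5.339e+13 · (2/5e+09 − 1/1e+10)) m/s ≈ 126.6 m/s = 126.6 m/s.
vₐ = √(GM · (2/rₐ − 1/a)) = √(5.339e+13 · (2/1.5e+10 − 1/1e+10)) m/s ≈ 42.19 m/s = 42.19 m/s.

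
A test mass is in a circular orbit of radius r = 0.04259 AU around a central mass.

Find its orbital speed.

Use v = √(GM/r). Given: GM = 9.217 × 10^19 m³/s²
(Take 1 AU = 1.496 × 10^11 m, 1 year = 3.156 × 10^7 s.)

Convert to SI: r = 0.04259 AU = 6.37146e+09 m.
For a circular orbit, gravity supplies the centripetal force, so v = √(GM / r).
v = √(9.217e+19 / 6.37146e+09) m/s ≈ 1.203e+05 m/s = 25.37 AU/year.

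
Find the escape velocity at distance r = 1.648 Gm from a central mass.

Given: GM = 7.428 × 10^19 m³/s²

Convert to SI: r = 1.648 Gm = 1.648e+09 m.
Escape velocity comes from setting total energy to zero: ½v² − GM/r = 0 ⇒ v_esc = √(2GM / r).
v_esc = √(2 · 7.428e+19 / 1.648e+09) m/s ≈ 3.002e+05 m/s = 300.2 km/s.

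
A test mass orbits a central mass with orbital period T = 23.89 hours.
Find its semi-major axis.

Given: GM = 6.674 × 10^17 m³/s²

Convert to SI: T = 23.89 hours = 86004 s.
Invert Kepler's third law: a = (GM · T² / (4π²))^(1/3).
Substituting T = 86004 s and GM = 6.674e+17 m³/s²:
a = (6.674e+17 · (86004)² / (4π²))^(1/3) m
a ≈ 5.001e+08 m = 500.1 Mm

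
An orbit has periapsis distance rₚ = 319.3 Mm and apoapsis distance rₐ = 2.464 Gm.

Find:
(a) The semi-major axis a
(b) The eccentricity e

Convert to SI: rₚ = 319.3 Mm = 3.193e+08 m; rₐ = 2.464 Gm = 2.464e+09 m.
(a) a = (rₚ + rₐ) / 2 = (3.193e+08 + 2.464e+09) / 2 ≈ 1.392e+09 m = 1.392 Gm.
(b) e = (rₐ − rₚ) / (rₐ + rₚ) = (2.464e+09 − 3.193e+08) / (2.464e+09 + 3.193e+08) ≈ 0.7706.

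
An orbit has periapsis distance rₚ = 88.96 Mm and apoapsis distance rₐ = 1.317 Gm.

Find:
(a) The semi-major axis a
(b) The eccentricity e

Convert to SI: rₚ = 88.96 Mm = 8.896e+07 m; rₐ = 1.317 Gm = 1.317e+09 m.
(a) a = (rₚ + rₐ) / 2 = (8.896e+07 + 1.317e+09) / 2 ≈ 7.03e+08 m = 703 Mm.
(b) e = (rₐ − rₚ) / (rₐ + rₚ) = (1.317e+09 − 8.896e+07) / (1.317e+09 + 8.896e+07) ≈ 0.8735.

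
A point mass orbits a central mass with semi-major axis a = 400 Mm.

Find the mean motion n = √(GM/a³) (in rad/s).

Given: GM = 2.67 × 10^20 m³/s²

Convert to SI: a = 400 Mm = 4e+08 m.
n = √(GM / a³).
n = √(2.67e+20 / (4e+08)³) rad/s ≈ 0.002043 rad/s.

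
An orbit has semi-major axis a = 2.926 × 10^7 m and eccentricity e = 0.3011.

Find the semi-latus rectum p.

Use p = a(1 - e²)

p = a (1 − e²).
p = 2.926e+07 · (1 − (0.3011)²) = 2.926e+07 · 0.909339 ≈ 2.661e+07 m = 2.661 × 10^7 m.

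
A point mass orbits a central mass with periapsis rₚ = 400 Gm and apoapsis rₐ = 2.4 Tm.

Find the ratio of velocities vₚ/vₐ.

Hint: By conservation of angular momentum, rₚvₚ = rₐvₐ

Convert to SI: rₚ = 400 Gm = 4e+11 m; rₐ = 2.4 Tm = 2.4e+12 m.
Conservation of angular momentum gives rₚvₚ = rₐvₐ, so vₚ/vₐ = rₐ/rₚ.
vₚ/vₐ = 2.4e+12 / 4e+11 ≈ 6.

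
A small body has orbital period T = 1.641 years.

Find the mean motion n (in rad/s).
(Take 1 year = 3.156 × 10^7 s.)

Convert to SI: T = 1.641 years = 5.179e+07 s.
n = 2π / T.
n = 2π / 5.179e+07 s ≈ 1.213e-07 rad/s.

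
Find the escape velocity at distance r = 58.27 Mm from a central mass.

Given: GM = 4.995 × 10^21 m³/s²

Convert to SI: r = 58.27 Mm = 5.827e+07 m.
Escape velocity comes from setting total energy to zero: ½v² − GM/r = 0 ⇒ v_esc = √(2GM / r).
v_esc = √(2 · 4.995e+21 / 5.827e+07) m/s ≈ 1.309e+07 m/s = 1.309e+04 km/s.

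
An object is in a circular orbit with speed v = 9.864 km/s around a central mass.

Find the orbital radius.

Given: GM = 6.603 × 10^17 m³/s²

Convert to SI: v = 9.864 km/s = 9864 m/s.
For a circular orbit, v² = GM / r, so r = GM / v².
r = 6.603e+17 / (9864)² m ≈ 6.786e+09 m = 6.786 Gm.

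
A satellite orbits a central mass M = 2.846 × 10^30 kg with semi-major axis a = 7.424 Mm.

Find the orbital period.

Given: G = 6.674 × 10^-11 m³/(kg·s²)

Convert to SI: a = 7.424 Mm = 7.424e+06 m.
GM = G · M = 6.674e-11 · 2.846e+30 = 1.89942e+20 m³/s².
Kepler's third law: T = 2π √(a³ / GM).
Substituting a = 7.424e+06 m and GM = 1.89942e+20 m³/s²:
T = 2π √((7.424e+06)³ / 1.89942e+20) s
T ≈ 9.222 s = 9.222 seconds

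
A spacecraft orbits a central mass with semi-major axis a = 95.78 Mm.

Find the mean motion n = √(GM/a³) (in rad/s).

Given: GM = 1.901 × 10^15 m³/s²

Convert to SI: a = 95.78 Mm = 9.578e+07 m.
n = √(GM / a³).
n = √(1.901e+15 / (9.578e+07)³) rad/s ≈ 4.651e-05 rad/s.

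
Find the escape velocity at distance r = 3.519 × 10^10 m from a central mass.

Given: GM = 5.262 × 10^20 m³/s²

Escape velocity comes from setting total energy to zero: ½v² − GM/r = 0 ⇒ v_esc = √(2GM / r).
v_esc = √(2 · 5.262e+20 / 3.519e+10) m/s ≈ 1.729e+05 m/s = 172.9 km/s.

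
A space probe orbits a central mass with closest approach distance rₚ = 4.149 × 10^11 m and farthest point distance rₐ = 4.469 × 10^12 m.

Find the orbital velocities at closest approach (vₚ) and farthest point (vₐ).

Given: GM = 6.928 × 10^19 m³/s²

Use the vis-viva equation v² = GM(2/r − 1/a) with a = (rₚ + rₐ)/2 = (4.149e+11 + 4.469e+12)/2 = 2.44195e+12 m.
vₚ = √(GM · (2/rₚ − 1/a)) = √(6.928e+19 · (2/4.149e+11 − 1/2.44195e+12)) m/s ≈ 1.748e+04 m/s = 17.48 km/s.
vₐ = √(GM · (2/rₐ − 1/a)) = √(6.928e+19 · (2/4.469e+12 − 1/2.44195e+12)) m/s ≈ 1623 m/s = 1.623 km/s.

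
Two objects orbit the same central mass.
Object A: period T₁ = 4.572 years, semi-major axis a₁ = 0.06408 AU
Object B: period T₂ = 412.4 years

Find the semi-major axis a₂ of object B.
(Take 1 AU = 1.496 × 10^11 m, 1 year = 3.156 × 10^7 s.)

Convert to SI: T₁ = 4.572 years = 1.44292e+08 s; a₁ = 0.06408 AU = 9.58637e+09 m; T₂ = 412.4 years = 1.30153e+10 s.
Kepler's third law: (T₁/T₂)² = (a₁/a₂)³ ⇒ a₂ = a₁ · (T₂/T₁)^(2/3).
T₂/T₁ = 1.30153e+10 / 1.44292e+08 = 90.2012.
a₂ = 9.58637e+09 · (90.2012)^(2/3) m ≈ 1.928e+11 m = 1.289 AU.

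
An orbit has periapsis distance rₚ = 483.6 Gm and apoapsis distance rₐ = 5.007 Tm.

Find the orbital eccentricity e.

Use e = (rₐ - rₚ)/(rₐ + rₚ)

Convert to SI: rₚ = 483.6 Gm = 4.836e+11 m; rₐ = 5.007 Tm = 5.007e+12 m.
e = (rₐ − rₚ) / (rₐ + rₚ).
e = (5.007e+12 − 4.836e+11) / (5.007e+12 + 4.836e+11) = 4.5234e+12 / 5.4906e+12 ≈ 0.8238.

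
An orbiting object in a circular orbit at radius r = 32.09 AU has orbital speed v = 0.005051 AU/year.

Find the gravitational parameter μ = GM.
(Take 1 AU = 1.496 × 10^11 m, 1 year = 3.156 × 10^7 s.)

Convert to SI: r = 32.09 AU = 4.80066e+12 m; v = 0.005051 AU/year = 23.9426 m/s.
For a circular orbit v² = GM/r, so GM = v² · r.
GM = (23.9426)² · 4.80066e+12 m³/s² ≈ 2.752e+15 m³/s² = 2.752 × 10^15 m³/s².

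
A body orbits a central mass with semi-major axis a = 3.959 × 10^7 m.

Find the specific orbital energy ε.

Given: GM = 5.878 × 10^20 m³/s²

ε = −GM / (2a).
ε = −5.878e+20 / (2 · 3.959e+07) J/kg ≈ -7.424e+12 J/kg = -7424 GJ/kg.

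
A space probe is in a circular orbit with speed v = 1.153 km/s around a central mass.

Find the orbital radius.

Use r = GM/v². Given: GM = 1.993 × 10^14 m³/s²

Convert to SI: v = 1.153 km/s = 1153 m/s.
For a circular orbit, v² = GM / r, so r = GM / v².
r = 1.993e+14 / (1153)² m ≈ 1.499e+08 m = 149.9 Mm.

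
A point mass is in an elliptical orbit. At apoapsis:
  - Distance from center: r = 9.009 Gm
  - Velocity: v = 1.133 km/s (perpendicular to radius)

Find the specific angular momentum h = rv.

Convert to SI: r = 9.009 Gm = 9.009e+09 m; v = 1.133 km/s = 1133 m/s.
With v perpendicular to r, h = r · v.
h = 9.009e+09 · 1133 m²/s ≈ 1.021e+13 m²/s.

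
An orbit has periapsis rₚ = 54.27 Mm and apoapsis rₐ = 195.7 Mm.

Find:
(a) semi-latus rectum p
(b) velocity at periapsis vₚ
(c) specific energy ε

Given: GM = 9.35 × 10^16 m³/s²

Convert to SI: rₚ = 54.27 Mm = 5.427e+07 m; rₐ = 195.7 Mm = 1.957e+08 m.
(a) From a = (rₚ + rₐ)/2 = 1.24985e+08 m and e = (rₐ − rₚ)/(rₐ + rₚ) = 0.565788, p = a(1 − e²) = 1.24985e+08 · (1 − (0.565788)²) ≈ 8.498e+07 m
(b) With a = (rₚ + rₐ)/2 = 1.24985e+08 m, vₚ = √(GM (2/rₚ − 1/a)) = √(9.35e+16 · (2/5.427e+07 − 1/1.24985e+08)) m/s ≈ 5.194e+04 m/s
(c) With a = (rₚ + rₐ)/2 = 1.24985e+08 m, ε = −GM/(2a) = −9.35e+16/(2 · 1.24985e+08) J/kg ≈ -3.74e+08 J/kg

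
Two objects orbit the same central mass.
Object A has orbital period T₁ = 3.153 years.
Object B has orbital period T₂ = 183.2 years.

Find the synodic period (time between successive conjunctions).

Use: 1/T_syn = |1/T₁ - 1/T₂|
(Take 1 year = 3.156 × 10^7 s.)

Convert to SI: T₁ = 3.153 years = 9.95087e+07 s; T₂ = 183.2 years = 5.78179e+09 s.
T_syn = |T₁ · T₂ / (T₁ − T₂)|.
T_syn = |9.95087e+07 · 5.78179e+09 / (9.95087e+07 − 5.78179e+09)| s ≈ 1.013e+08 s = 3.208 years.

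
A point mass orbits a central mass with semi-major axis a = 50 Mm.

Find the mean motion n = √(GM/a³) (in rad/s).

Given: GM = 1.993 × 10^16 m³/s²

Convert to SI: a = 50 Mm = 5e+07 m.
n = √(GM / a³).
n = √(1.993e+16 / (5e+07)³) rad/s ≈ 0.0003993 rad/s.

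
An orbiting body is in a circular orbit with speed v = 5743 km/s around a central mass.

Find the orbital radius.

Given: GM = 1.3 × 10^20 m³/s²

Convert to SI: v = 5743 km/s = 5.743e+06 m/s.
For a circular orbit, v² = GM / r, so r = GM / v².
r = 1.3e+20 / (5.743e+06)² m ≈ 3.942e+06 m = 3.942 Mm.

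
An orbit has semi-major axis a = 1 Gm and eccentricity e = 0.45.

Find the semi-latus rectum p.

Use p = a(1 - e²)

Convert to SI: a = 1 Gm = 1e+09 m.
p = a (1 − e²).
p = 1e+09 · (1 − (0.45)²) = 1e+09 · 0.7975 ≈ 7.975e+08 m = 797.5 Mm.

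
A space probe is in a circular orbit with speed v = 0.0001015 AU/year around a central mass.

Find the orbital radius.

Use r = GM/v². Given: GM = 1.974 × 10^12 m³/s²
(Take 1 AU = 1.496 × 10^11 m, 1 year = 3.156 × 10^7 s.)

Convert to SI: v = 0.0001015 AU/year = 0.481128 m/s.
For a circular orbit, v² = GM / r, so r = GM / v².
r = 1.974e+12 / (0.481128)² m ≈ 8.528e+12 m = 57 AU.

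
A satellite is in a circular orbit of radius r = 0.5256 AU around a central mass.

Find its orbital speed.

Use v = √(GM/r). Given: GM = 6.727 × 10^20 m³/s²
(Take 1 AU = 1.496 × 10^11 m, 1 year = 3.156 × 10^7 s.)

Convert to SI: r = 0.5256 AU = 7.86298e+10 m.
For a circular orbit, gravity supplies the centripetal force, so v = √(GM / r).
v = √(6.727e+20 / 7.86298e+10) m/s ≈ 9.249e+04 m/s = 19.51 AU/year.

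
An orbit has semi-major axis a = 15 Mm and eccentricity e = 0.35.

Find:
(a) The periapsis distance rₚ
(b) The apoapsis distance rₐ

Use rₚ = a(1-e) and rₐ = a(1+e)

Convert to SI: a = 15 Mm = 1.5e+07 m.
(a) rₚ = a(1 − e) = 1.5e+07 · (1 − 0.35) = 1.5e+07 · 0.65 ≈ 9.75e+06 m = 9.75 Mm.
(b) rₐ = a(1 + e) = 1.5e+07 · (1 + 0.35) = 1.5e+07 · 1.35 ≈ 2.025e+07 m = 20.25 Mm.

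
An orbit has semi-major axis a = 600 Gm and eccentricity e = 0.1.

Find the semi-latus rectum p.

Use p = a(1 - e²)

Convert to SI: a = 600 Gm = 6e+11 m.
p = a (1 − e²).
p = 6e+11 · (1 − (0.1)²) = 6e+11 · 0.99 ≈ 5.94e+11 m = 594 Gm.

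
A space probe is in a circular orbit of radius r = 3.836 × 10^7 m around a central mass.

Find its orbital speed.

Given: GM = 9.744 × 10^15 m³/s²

For a circular orbit, gravity supplies the centripetal force, so v = √(GM / r).
v = √(9.744e+15 / 3.836e+07) m/s ≈ 1.594e+04 m/s = 15.94 km/s.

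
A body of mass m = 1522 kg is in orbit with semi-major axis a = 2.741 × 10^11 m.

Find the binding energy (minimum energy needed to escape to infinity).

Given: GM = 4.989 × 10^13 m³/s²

Total orbital energy is E = −GMm/(2a); binding energy is E_bind = −E = GMm/(2a).
E_bind = 4.989e+13 · 1522 / (2 · 2.741e+11) J ≈ 1.385e+05 J = 138.5 kJ.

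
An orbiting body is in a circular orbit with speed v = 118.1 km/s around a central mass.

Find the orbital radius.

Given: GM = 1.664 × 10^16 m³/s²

Convert to SI: v = 118.1 km/s = 118100 m/s.
For a circular orbit, v² = GM / r, so r = GM / v².
r = 1.664e+16 / (118100)² m ≈ 1.193e+06 m = 1.193 × 10^6 m.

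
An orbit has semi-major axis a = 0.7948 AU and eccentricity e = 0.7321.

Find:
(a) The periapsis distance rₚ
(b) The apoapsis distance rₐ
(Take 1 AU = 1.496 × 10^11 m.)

Convert to SI: a = 0.7948 AU = 1.18902e+11 m.
(a) rₚ = a(1 − e) = 1.18902e+11 · (1 − 0.7321) = 1.18902e+11 · 0.2679 ≈ 3.185e+10 m = 0.2129 AU.
(b) rₐ = a(1 + e) = 1.18902e+11 · (1 + 0.7321) = 1.18902e+11 · 1.7321 ≈ 2.06e+11 m = 1.377 AU.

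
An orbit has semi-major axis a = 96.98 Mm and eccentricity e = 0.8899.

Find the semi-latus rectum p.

Convert to SI: a = 96.98 Mm = 9.698e+07 m.
p = a (1 − e²).
p = 9.698e+07 · (1 − (0.8899)²) = 9.698e+07 · 0.208078 ≈ 2.018e+07 m = 20.18 Mm.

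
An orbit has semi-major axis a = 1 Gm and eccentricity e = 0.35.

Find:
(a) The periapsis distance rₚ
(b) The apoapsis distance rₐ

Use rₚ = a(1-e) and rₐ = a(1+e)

Convert to SI: a = 1 Gm = 1e+09 m.
(a) rₚ = a(1 − e) = 1e+09 · (1 − 0.35) = 1e+09 · 0.65 ≈ 6.5e+08 m = 650 Mm.
(b) rₐ = a(1 + e) = 1e+09 · (1 + 0.35) = 1e+09 · 1.35 ≈ 1.35e+09 m = 1.35 Gm.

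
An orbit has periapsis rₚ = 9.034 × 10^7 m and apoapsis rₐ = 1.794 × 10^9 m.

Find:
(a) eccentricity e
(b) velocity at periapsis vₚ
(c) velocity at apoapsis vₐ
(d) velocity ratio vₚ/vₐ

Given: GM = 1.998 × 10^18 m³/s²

(a) e = (rₐ − rₚ)/(rₐ + rₚ) = (1.794e+09 − 9.034e+07)/(1.794e+09 + 9.034e+07) ≈ 0.9041
(b) With a = (rₚ + rₐ)/2 = 9.4217e+08 m, vₚ = √(GM (2/rₚ − 1/a)) = √(1.998e+18 · (2/9.034e+07 − 1/9.4217e+08)) m/s ≈ 2.052e+05 m/s
(c) With a = (rₚ + rₐ)/2 = 9.4217e+08 m, vₐ = √(GM (2/rₐ − 1/a)) = √(1.998e+18 · (2/1.794e+09 − 1/9.4217e+08)) m/s ≈ 1.033e+04 m/s
(d) Conservation of angular momentum (rₚvₚ = rₐvₐ) gives vₚ/vₐ = rₐ/rₚ = 1.794e+09/9.034e+07 ≈ 19.86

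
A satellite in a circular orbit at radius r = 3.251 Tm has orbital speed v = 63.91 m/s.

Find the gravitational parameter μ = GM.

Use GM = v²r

Convert to SI: r = 3.251 Tm = 3.251e+12 m.
For a circular orbit v² = GM/r, so GM = v² · r.
GM = (63.91)² · 3.251e+12 m³/s² ≈ 1.328e+16 m³/s² = 1.328 × 10^16 m³/s².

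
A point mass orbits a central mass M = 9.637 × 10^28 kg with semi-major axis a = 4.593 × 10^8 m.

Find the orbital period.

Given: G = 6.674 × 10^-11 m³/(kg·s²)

GM = G · M = 6.674e-11 · 9.637e+28 = 6.43173e+18 m³/s².
Kepler's third law: T = 2π √(a³ / GM).
Substituting a = 4.593e+08 m and GM = 6.43173e+18 m³/s²:
T = 2π √((4.593e+08)³ / 6.43173e+18) s
T ≈ 2.439e+04 s = 6.774 hours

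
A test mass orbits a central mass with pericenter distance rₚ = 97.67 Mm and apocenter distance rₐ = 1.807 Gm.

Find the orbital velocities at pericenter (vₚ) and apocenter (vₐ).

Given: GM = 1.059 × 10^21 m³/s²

Convert to SI: rₚ = 97.67 Mm = 9.767e+07 m; rₐ = 1.807 Gm = 1.807e+09 m.
Use the vis-viva equation v² = GM(2/r − 1/a) with a = (rₚ + rₐ)/2 = (9.767e+07 + 1.807e+09)/2 = 9.52335e+08 m.
vₚ = √(GM · (2/rₚ − 1/a)) = √(1.059e+21 · (2/9.767e+07 − 1/9.52335e+08)) m/s ≈ 4.536e+06 m/s = 4536 km/s.
vₐ = √(GM · (2/rₐ − 1/a)) = √(1.059e+21 · (2/1.807e+09 − 1/9.52335e+08)) m/s ≈ 2.452e+05 m/s = 245.2 km/s.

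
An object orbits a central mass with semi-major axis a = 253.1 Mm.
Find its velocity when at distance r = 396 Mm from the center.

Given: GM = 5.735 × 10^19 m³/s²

Convert to SI: a = 253.1 Mm = 2.531e+08 m; r = 396 Mm = 3.96e+08 m.
Vis-viva: v = √(GM · (2/r − 1/a)).
2/r − 1/a = 2/3.96e+08 − 1/2.531e+08 = 1.0995e-09 m⁻¹.
v = √(5.735e+19 · 1.0995e-09) m/s ≈ 2.511e+05 m/s = 251.1 km/s.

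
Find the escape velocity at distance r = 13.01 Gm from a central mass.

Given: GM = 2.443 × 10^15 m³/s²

Convert to SI: r = 13.01 Gm = 1.301e+10 m.
Escape velocity comes from setting total energy to zero: ½v² − GM/r = 0 ⇒ v_esc = √(2GM / r).
v_esc = √(2 · 2.443e+15 / 1.301e+10) m/s ≈ 612.8 m/s = 612.8 m/s.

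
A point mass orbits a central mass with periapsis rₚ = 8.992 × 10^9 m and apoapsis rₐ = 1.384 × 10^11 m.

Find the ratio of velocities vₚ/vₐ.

Conservation of angular momentum gives rₚvₚ = rₐvₐ, so vₚ/vₐ = rₐ/rₚ.
vₚ/vₐ = 1.384e+11 / 8.992e+09 ≈ 15.39.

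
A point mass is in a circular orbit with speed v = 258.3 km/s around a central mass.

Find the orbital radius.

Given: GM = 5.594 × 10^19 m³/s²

Convert to SI: v = 258.3 km/s = 258300 m/s.
For a circular orbit, v² = GM / r, so r = GM / v².
r = 5.594e+19 / (258300)² m ≈ 8.384e+08 m = 8.384 × 10^8 m.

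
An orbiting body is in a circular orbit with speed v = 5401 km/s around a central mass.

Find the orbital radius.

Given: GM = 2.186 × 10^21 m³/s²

Convert to SI: v = 5401 km/s = 5.401e+06 m/s.
For a circular orbit, v² = GM / r, so r = GM / v².
r = 2.186e+21 / (5.401e+06)² m ≈ 7.494e+07 m = 7.494 × 10^7 m.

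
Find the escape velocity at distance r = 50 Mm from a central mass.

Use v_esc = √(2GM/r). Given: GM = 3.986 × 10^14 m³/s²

Convert to SI: r = 50 Mm = 5e+07 m.
Escape velocity comes from setting total energy to zero: ½v² − GM/r = 0 ⇒ v_esc = √(2GM / r).
v_esc = √(2 · 3.986e+14 / 5e+07) m/s ≈ 3993 m/s = 3.993 km/s.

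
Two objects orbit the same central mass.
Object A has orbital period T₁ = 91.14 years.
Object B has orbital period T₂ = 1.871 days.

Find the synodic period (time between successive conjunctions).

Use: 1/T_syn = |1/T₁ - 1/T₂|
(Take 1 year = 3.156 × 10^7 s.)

Convert to SI: T₁ = 91.14 years = 2.87638e+09 s; T₂ = 1.871 days = 161654 s.
T_syn = |T₁ · T₂ / (T₁ − T₂)|.
T_syn = |2.87638e+09 · 161654 / (2.87638e+09 − 161654)| s ≈ 1.617e+05 s = 1.871 days.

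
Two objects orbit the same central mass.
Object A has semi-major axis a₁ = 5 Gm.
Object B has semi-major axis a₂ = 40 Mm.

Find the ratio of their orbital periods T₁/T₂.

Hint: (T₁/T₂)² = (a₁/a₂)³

Convert to SI: a₁ = 5 Gm = 5e+09 m; a₂ = 40 Mm = 4e+07 m.
From Kepler's third law, (T₁/T₂)² = (a₁/a₂)³, so T₁/T₂ = (a₁/a₂)^(3/2).
a₁/a₂ = 5e+09 / 4e+07 = 125.
T₁/T₂ = (125)^(3/2) ≈ 1398.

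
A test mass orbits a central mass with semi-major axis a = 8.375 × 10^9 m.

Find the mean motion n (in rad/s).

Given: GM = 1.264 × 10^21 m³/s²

n = √(GM / a³).
n = √(1.264e+21 / (8.375e+09)³) rad/s ≈ 4.639e-05 rad/s.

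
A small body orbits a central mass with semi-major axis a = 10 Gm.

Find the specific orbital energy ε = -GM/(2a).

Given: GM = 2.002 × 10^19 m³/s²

Convert to SI: a = 10 Gm = 1e+10 m.
ε = −GM / (2a).
ε = −2.002e+19 / (2 · 1e+10) J/kg ≈ -1.001e+09 J/kg = -1.001 GJ/kg.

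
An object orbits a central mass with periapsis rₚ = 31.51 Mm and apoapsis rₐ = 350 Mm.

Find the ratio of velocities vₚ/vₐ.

Convert to SI: rₚ = 31.51 Mm = 3.151e+07 m; rₐ = 350 Mm = 3.5e+08 m.
Conservation of angular momentum gives rₚvₚ = rₐvₐ, so vₚ/vₐ = rₐ/rₚ.
vₚ/vₐ = 3.5e+08 / 3.151e+07 ≈ 11.11.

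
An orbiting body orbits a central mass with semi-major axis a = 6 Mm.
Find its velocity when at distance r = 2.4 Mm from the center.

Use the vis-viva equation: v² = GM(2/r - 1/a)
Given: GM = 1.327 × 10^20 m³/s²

Convert to SI: a = 6 Mm = 6e+06 m; r = 2.4 Mm = 2.4e+06 m.
Vis-viva: v = √(GM · (2/r − 1/a)).
2/r − 1/a = 2/2.4e+06 − 1/6e+06 = 6.66667e-07 m⁻¹.
v = √(1.327e+20 · 6.66667e-07) m/s ≈ 9.406e+06 m/s = 9406 km/s.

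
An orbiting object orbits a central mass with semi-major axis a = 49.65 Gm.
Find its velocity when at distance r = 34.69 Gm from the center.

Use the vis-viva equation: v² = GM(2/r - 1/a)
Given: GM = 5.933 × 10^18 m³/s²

Convert to SI: a = 49.65 Gm = 4.965e+10 m; r = 34.69 Gm = 3.469e+10 m.
Vis-viva: v = √(GM · (2/r − 1/a)).
2/r − 1/a = 2/3.469e+10 − 1/4.965e+10 = 3.75125e-11 m⁻¹.
v = √(5.933e+18 · 3.75125e-11) m/s ≈ 1.492e+04 m/s = 14.92 km/s.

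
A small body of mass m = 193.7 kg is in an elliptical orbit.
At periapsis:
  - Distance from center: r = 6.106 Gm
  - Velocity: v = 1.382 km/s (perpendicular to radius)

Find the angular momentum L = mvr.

Convert to SI: r = 6.106 Gm = 6.106e+09 m; v = 1.382 km/s = 1382 m/s.
Since v is perpendicular to r, L = m · v · r.
L = 193.7 · 1382 · 6.106e+09 kg·m²/s ≈ 1.635e+15 kg·m²/s.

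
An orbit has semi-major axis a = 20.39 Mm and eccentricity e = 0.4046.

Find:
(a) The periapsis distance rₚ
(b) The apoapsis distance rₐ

Convert to SI: a = 20.39 Mm = 2.039e+07 m.
(a) rₚ = a(1 − e) = 2.039e+07 · (1 − 0.4046) = 2.039e+07 · 0.5954 ≈ 1.214e+07 m = 12.14 Mm.
(b) rₐ = a(1 + e) = 2.039e+07 · (1 + 0.4046) = 2.039e+07 · 1.4046 ≈ 2.864e+07 m = 28.64 Mm.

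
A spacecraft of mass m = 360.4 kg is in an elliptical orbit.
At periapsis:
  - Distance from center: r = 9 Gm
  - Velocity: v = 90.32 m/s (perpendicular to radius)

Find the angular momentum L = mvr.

Convert to SI: r = 9 Gm = 9e+09 m.
Since v is perpendicular to r, L = m · v · r.
L = 360.4 · 90.32 · 9e+09 kg·m²/s ≈ 2.93e+14 kg·m²/s.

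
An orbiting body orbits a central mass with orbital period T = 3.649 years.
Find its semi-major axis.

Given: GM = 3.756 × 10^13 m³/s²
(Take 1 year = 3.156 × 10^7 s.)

Convert to SI: T = 3.649 years = 1.15162e+08 s.
Invert Kepler's third law: a = (GM · T² / (4π²))^(1/3).
Substituting T = 1.15162e+08 s and GM = 3.756e+13 m³/s²:
a = (3.756e+13 · (1.15162e+08)² / (4π²))^(1/3) m
a ≈ 2.328e+09 m = 2.328 × 10^9 m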